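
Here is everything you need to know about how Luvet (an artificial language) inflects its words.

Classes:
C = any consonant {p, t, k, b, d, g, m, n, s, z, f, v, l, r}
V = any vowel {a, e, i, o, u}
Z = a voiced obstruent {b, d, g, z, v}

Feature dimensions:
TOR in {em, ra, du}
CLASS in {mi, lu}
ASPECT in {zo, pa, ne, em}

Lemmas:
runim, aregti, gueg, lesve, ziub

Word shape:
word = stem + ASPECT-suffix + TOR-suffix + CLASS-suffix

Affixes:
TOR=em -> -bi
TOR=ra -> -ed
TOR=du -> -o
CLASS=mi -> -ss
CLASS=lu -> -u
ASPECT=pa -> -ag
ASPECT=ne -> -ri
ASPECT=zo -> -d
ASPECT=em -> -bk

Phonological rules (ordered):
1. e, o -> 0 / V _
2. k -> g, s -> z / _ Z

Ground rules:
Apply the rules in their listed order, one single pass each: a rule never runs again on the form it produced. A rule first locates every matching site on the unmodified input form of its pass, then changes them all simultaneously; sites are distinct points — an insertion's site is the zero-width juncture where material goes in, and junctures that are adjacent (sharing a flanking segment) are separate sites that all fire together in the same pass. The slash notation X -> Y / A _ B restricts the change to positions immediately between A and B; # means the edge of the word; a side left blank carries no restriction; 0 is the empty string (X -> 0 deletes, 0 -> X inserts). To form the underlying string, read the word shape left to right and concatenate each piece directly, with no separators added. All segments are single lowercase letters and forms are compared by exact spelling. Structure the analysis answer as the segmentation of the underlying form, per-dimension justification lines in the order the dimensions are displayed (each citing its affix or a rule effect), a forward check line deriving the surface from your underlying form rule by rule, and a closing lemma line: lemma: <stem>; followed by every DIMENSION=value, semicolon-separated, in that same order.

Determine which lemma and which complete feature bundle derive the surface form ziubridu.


underlying: ziub-ri-ed-u
TOR=ra - signalled by the affix -ed
CLASS=lu - signalled by the affix -u
ASPECT=ne - signalled by the affix -ri
check: ziubriedu -> ziubridu -> ziubridu
lemma: ziub; TOR=ra; CLASS=lu; ASPECT=ne


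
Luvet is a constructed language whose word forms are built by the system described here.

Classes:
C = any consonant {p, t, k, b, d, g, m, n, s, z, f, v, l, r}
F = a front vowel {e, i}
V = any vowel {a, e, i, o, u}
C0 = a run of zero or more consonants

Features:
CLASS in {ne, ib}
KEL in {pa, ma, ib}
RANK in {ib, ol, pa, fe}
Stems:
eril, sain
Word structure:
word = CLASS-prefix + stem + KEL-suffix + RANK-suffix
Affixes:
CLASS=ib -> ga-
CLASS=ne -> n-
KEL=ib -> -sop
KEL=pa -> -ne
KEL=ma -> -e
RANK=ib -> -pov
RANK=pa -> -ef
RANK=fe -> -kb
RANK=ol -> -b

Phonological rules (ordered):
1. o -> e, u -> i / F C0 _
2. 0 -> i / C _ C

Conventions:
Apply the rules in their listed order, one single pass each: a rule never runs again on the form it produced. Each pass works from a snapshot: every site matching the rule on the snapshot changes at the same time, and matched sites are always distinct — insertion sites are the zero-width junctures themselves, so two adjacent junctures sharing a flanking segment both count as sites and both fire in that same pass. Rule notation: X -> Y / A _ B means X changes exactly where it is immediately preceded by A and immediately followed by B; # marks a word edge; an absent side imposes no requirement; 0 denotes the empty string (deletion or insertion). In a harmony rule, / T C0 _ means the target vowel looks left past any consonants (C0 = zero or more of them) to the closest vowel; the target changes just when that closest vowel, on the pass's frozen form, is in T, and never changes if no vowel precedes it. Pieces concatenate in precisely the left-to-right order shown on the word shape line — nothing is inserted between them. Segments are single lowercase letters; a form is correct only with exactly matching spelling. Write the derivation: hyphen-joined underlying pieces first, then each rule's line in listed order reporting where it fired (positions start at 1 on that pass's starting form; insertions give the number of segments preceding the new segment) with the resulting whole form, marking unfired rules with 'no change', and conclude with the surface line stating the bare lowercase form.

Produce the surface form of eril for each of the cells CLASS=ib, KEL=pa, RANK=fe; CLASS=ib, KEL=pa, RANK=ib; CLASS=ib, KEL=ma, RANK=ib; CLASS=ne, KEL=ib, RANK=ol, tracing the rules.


cell CLASS=ib, KEL=pa, RANK=fe:
underlying: ga-eril-ne-kb
1. o -> e, u -> i / F C0 _: no change
2. 0 -> i / C _ C: inserts after position(s) 6, 9: gaerilinekib
surface: gaerilinekib

cell CLASS=ib, KEL=pa, RANK=ib:
underlying: ga-eril-ne-pov
1. o -> e, u -> i / F C0 _: fires at position(s) 10: gaerilnepev
2. 0 -> i / C _ C: inserts after position(s) 6: gaerilinepev
surface: gaerilinepev

cell CLASS=ib, KEL=ma, RANK=ib:
underlying: ga-eril-e-pov
1. o -> e, u -> i / F C0 _: fires at position(s) 9: gaerilepev
2. 0 -> i / C _ C: no change
surface: gaerilepev

cell CLASS=ne, KEL=ib, RANK=ol:
underlying: n-eril-sop-b
1. o -> e, u -> i / F C0 _: fires at position(s) 7: nerilsepb
2. 0 -> i / C _ C: inserts after position(s) 5, 8: nerilisepib
surface: nerilisepib


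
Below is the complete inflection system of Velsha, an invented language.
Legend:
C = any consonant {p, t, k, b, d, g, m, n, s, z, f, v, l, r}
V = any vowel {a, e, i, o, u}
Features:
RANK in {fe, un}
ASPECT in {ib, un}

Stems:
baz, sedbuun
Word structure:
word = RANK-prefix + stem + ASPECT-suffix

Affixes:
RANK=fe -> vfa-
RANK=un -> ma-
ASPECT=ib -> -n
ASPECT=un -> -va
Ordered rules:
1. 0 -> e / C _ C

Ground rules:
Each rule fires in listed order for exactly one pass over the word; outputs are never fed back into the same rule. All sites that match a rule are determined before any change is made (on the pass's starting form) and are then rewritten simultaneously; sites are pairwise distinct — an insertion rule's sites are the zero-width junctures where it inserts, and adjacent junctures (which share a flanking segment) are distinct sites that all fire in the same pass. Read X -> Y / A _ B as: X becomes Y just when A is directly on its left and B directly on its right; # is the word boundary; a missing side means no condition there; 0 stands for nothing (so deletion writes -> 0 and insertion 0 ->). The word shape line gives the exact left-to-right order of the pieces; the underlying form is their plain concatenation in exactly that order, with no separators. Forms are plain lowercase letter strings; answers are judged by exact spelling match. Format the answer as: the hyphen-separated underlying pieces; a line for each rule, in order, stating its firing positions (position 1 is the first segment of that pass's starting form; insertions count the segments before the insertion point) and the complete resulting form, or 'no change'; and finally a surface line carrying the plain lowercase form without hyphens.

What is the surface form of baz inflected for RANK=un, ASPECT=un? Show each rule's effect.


underlying: ma-baz-va
1. 0 -> e / C _ C: inserts after position(s) 5: mabazeva
surface: mabazeva


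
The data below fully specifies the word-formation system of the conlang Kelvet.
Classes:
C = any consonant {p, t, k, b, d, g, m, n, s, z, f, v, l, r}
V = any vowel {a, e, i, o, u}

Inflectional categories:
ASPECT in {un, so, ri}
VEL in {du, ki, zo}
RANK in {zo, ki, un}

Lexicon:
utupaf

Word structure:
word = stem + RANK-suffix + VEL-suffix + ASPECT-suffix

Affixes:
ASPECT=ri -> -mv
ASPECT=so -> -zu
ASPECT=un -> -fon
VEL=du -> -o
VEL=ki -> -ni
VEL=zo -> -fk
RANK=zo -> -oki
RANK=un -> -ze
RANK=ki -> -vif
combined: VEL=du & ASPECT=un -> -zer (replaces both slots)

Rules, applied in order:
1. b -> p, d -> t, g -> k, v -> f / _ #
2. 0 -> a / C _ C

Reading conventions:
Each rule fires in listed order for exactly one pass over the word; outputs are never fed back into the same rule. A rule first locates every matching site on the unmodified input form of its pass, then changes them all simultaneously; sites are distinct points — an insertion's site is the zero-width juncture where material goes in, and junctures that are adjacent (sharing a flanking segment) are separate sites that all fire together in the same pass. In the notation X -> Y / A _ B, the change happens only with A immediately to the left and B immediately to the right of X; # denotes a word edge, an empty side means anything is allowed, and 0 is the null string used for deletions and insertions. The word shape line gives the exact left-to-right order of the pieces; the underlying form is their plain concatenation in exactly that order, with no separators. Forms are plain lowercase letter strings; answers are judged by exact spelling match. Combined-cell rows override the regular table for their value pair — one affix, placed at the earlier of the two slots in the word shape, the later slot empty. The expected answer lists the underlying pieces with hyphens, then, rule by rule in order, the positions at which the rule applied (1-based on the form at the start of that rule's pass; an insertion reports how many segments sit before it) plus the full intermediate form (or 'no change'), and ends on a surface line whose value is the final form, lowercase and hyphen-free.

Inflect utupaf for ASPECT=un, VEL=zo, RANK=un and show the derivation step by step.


underlying: utupaf-ze-fk-fon
1. b -> p, d -> t, g -> k, v -> f / _ #: no change
2. 0 -> a / C _ C: inserts after position(s) 6, 9, 10: utupafazefakafon
surface: utupafazefakafon


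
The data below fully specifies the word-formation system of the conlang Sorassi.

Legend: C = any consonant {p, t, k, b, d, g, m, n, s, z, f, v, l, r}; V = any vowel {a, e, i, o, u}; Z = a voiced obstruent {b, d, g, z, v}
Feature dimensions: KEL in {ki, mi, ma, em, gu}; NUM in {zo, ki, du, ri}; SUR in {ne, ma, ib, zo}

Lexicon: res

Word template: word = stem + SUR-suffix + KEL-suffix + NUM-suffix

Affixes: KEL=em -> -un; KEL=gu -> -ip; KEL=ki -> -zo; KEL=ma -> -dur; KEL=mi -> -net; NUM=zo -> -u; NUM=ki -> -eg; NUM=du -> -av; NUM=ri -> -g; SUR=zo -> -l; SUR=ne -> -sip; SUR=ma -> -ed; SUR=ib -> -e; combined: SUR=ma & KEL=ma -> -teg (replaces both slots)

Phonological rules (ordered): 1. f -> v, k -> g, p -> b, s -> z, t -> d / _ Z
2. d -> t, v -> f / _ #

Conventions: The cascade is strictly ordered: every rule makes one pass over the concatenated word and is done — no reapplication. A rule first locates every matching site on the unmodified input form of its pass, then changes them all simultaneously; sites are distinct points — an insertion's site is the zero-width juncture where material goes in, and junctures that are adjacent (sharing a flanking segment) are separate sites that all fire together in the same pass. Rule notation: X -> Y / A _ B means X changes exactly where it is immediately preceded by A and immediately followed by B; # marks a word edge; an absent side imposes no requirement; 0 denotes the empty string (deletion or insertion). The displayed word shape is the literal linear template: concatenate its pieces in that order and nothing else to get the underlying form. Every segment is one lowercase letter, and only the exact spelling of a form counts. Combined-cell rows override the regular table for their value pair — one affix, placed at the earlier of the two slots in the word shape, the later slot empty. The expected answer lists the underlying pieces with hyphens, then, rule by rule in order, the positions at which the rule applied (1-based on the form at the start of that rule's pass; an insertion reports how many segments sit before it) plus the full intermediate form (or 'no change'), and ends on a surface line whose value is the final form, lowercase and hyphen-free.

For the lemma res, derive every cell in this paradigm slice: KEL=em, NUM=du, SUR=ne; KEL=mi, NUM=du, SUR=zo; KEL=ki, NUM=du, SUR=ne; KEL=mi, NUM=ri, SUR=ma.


cell KEL=em, NUM=du, SUR=ne:
underlying: res-sip-un-av
1. f -> v, k -> g, p -> b, s -> z, t -> d / _ Z: no change
2. d -> t, v -> f / _ #: fires at position(s) 10: ressipunaf
surface: ressipunaf

cell KEL=mi, NUM=du, SUR=zo:
underlying: res-l-net-av
1. f -> v, k -> g, p -> b, s -> z, t -> d / _ Z: no change
2. d -> t, v -> f / _ #: fires at position(s) 9: reslnetaf
surface: reslnetaf

cell KEL=ki, NUM=du, SUR=ne:
underlying: res-sip-zo-av
1. f -> v, k -> g, p -> b, s -> z, t -> d / _ Z: fires at position(s) 6: ressibzoav
2. d -> t, v -> f / _ #: fires at position(s) 10: ressibzoaf
surface: ressibzoaf

cell KEL=mi, NUM=ri, SUR=ma:
underlying: res-ed-net-g
1. f -> v, k -> g, p -> b, s -> z, t -> d / _ Z: fires at position(s) 8: resednedg
2. d -> t, v -> f / _ #: no change
surface: resednedg


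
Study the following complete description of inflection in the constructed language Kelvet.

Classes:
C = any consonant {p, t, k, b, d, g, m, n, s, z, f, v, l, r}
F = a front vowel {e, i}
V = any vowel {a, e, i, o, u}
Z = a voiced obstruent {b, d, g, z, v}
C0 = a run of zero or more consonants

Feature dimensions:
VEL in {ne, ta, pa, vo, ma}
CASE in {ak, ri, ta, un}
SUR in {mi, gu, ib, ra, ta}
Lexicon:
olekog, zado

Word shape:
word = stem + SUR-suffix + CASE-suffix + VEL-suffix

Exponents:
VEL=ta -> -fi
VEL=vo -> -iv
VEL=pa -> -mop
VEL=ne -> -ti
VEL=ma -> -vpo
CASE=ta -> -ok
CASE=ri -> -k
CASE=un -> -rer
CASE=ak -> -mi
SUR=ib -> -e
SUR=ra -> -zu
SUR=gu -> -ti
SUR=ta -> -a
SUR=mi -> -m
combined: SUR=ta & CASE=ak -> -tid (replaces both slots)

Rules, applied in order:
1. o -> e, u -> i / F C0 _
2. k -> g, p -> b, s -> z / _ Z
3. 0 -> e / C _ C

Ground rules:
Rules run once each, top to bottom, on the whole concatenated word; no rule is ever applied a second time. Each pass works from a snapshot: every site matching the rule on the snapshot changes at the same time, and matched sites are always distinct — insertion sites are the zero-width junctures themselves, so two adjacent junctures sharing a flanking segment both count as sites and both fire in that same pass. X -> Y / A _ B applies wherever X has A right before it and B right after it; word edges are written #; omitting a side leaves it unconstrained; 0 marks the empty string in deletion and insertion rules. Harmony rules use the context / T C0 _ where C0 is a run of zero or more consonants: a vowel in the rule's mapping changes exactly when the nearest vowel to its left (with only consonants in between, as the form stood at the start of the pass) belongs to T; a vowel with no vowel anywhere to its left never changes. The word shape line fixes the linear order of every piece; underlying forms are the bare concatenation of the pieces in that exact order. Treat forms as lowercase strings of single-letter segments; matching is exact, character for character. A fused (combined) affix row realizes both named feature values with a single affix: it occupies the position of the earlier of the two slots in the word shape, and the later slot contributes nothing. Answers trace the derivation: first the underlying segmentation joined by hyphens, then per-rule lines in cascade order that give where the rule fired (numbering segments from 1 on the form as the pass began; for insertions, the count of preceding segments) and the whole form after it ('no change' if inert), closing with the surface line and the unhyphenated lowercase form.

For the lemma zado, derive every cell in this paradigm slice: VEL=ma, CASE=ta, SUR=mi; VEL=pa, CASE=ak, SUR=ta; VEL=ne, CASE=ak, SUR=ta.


cell VEL=ma, CASE=ta, SUR=mi:
underlying: zado-m-ok-vpo
1. o -> e, u -> i / F C0 _: no change
2. k -> g, p -> b, s -> z / _ Z: fires at position(s) 7: zadomogvpo
3. 0 -> e / C _ C: inserts after position(s) 7, 8: zadomogevepo
surface: zadomogevepo

cell VEL=pa, CASE=ak, SUR=ta:
underlying: zado-tid-mop
1. o -> e, u -> i / F C0 _: fires at position(s) 9: zadotidmep
2. k -> g, p -> b, s -> z / _ Z: no change
3. 0 -> e / C _ C: inserts after position(s) 7: zadotidemep
surface: zadotidemep

cell VEL=ne, CASE=ak, SUR=ta:
underlying: zado-tid-ti
1. o -> e, u -> i / F C0 _: no change
2. k -> g, p -> b, s -> z / _ Z: no change
3. 0 -> e / C _ C: inserts after position(s) 7: zadotideti
surface: zadotideti


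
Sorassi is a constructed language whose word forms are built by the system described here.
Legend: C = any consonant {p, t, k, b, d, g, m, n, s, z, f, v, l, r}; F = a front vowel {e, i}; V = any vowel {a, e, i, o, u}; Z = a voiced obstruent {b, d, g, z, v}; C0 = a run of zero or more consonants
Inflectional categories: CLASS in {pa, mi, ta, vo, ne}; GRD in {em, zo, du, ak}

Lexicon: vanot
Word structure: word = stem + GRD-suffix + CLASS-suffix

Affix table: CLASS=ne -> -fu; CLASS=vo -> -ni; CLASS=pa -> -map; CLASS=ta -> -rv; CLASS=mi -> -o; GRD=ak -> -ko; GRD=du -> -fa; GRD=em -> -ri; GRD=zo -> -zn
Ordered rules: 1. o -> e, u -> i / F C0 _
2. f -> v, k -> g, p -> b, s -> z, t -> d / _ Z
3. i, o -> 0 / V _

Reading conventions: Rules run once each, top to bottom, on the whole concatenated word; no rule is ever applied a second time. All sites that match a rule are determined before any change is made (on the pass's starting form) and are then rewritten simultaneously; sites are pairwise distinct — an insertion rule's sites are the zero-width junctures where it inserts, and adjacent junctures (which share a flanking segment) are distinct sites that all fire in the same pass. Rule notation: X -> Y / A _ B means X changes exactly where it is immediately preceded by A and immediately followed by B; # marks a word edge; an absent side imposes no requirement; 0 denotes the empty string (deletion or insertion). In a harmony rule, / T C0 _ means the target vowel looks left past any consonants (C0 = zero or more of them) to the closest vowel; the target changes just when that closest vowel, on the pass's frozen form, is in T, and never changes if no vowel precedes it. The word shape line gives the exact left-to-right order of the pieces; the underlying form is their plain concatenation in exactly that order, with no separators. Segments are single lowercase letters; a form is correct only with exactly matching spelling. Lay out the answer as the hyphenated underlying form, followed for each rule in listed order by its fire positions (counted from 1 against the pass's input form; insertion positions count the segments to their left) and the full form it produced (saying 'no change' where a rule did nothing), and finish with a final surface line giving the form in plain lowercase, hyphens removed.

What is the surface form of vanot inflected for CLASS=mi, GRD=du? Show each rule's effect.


underlying: vanot-fa-o
1. o -> e, u -> i / F C0 _: no change
2. f -> v, k -> g, p -> b, s -> z, t -> d / _ Z: no change
3. i, o -> 0 / V _: fires at position(s) 8: vanotfa
surface: vanotfa


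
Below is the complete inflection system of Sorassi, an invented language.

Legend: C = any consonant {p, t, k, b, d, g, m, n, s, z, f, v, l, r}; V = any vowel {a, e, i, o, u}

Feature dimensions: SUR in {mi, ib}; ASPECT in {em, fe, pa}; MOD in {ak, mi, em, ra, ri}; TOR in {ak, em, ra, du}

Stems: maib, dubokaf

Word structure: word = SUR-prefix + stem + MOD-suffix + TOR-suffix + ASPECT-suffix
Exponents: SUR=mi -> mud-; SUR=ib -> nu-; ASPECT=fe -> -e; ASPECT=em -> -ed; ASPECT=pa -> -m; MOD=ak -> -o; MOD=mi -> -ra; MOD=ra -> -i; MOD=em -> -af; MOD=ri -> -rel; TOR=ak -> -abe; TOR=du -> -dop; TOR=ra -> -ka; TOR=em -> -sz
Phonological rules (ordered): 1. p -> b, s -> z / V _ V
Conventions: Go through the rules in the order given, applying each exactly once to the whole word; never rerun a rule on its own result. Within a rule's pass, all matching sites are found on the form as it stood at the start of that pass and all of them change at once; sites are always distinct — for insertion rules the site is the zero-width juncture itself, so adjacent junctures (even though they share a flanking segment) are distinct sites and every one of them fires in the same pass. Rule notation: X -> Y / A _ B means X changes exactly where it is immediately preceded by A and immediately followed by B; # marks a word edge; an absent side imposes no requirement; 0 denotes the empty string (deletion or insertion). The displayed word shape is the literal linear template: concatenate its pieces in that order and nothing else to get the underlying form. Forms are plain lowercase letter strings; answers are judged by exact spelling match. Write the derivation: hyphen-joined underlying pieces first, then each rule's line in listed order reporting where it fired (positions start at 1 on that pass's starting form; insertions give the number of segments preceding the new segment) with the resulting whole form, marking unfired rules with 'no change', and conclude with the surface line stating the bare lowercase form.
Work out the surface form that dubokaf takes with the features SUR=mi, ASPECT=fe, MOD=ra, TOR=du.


underlying: mud-dubokaf-i-dop-e
1. p -> b, s -> z / V _ V: fires at position(s) 14: muddubokafidobe
surface: muddubokafidobe


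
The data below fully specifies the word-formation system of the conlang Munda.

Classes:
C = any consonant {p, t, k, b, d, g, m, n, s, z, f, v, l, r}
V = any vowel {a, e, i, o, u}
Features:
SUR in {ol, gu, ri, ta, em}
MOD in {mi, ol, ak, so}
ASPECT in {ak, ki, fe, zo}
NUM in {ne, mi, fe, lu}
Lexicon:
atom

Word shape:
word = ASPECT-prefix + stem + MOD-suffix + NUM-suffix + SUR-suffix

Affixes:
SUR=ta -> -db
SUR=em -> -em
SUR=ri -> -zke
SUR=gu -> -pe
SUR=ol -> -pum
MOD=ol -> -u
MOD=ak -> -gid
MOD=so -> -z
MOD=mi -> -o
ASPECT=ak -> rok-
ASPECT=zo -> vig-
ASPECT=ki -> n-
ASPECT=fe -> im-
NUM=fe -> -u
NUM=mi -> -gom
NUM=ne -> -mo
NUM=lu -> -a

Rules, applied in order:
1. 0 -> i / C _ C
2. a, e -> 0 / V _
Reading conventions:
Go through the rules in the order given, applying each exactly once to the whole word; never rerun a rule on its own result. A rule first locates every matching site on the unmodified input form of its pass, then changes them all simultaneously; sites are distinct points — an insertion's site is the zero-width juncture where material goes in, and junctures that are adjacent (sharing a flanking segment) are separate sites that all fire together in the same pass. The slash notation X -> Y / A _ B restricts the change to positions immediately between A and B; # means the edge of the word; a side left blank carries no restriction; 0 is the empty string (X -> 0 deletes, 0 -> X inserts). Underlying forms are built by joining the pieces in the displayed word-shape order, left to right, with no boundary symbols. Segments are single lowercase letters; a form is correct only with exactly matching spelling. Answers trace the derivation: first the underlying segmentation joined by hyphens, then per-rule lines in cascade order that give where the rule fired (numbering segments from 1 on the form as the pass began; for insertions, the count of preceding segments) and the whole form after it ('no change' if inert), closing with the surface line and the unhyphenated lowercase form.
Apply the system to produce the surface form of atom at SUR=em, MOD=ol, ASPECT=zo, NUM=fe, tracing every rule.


underlying: vig-atom-u-u-em
1. 0 -> i / C _ C: no change
2. a, e -> 0 / V _: fires at position(s) 10: vigatomuum
surface: vigatomuum


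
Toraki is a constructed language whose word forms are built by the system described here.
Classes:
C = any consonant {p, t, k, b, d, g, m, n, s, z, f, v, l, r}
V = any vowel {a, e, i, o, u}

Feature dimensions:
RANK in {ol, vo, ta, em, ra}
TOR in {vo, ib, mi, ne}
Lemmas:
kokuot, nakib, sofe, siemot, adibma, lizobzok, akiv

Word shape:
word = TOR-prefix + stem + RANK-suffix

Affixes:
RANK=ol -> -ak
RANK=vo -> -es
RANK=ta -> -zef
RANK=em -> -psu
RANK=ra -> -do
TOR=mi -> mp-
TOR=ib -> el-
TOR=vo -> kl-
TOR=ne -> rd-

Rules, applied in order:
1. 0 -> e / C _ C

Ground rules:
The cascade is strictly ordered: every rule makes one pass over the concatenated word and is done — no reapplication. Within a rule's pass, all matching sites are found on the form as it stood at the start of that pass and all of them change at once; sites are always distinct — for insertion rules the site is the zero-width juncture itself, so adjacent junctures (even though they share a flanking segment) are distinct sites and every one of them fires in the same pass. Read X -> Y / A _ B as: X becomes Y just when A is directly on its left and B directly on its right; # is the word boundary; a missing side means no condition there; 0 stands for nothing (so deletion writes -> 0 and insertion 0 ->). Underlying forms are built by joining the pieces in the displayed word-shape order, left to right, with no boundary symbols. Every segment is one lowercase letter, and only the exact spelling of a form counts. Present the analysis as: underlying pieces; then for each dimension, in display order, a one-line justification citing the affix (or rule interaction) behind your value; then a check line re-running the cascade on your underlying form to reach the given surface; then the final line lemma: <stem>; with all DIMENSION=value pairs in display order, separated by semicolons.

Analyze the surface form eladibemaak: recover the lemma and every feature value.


underlying: el-adibma-ak
RANK=ol - signalled by the affix -ak
TOR=ib - signalled by the affix el-
check: eladibmaak -> eladibemaak
lemma: adibma; RANK=ol; TOR=ib


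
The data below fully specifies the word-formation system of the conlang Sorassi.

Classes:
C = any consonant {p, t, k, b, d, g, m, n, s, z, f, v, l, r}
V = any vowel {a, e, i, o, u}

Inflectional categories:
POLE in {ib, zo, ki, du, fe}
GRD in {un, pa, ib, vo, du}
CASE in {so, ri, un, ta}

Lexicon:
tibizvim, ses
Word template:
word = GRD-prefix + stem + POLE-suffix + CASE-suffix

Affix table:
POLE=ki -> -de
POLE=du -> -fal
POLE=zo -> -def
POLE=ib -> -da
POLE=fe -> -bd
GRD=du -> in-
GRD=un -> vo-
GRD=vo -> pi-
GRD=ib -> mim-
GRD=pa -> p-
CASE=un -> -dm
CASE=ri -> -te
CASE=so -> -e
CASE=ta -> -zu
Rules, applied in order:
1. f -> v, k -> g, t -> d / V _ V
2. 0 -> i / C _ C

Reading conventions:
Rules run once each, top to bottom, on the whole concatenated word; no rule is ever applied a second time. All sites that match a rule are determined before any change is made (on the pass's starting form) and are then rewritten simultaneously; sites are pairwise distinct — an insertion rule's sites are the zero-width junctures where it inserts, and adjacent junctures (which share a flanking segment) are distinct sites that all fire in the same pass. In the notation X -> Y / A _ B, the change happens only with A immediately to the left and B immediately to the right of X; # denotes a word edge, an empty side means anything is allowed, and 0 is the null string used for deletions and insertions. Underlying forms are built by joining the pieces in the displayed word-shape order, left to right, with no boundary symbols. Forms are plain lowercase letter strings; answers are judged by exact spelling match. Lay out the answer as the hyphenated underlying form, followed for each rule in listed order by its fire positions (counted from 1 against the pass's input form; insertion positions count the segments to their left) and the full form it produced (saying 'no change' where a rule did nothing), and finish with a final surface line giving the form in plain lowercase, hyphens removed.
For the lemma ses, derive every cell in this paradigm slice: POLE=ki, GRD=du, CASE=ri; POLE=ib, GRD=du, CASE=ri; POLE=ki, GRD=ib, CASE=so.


cell POLE=ki, GRD=du, CASE=ri:
underlying: in-ses-de-te
1. f -> v, k -> g, t -> d / V _ V: fires at position(s) 8: insesdede
2. 0 -> i / C _ C: inserts after position(s) 2, 5: inisesidede
surface: inisesidede

cell POLE=ib, GRD=du, CASE=ri:
underlying: in-ses-da-te
1. f -> v, k -> g, t -> d / V _ V: fires at position(s) 8: insesdade
2. 0 -> i / C _ C: inserts after position(s) 2, 5: inisesidade
surface: inisesidade

cell POLE=ki, GRD=ib, CASE=so:
underlying: mim-ses-de-e
1. f -> v, k -> g, t -> d / V _ V: no change
2. 0 -> i / C _ C: inserts after position(s) 3, 6: mimisesidee
surface: mimisesidee


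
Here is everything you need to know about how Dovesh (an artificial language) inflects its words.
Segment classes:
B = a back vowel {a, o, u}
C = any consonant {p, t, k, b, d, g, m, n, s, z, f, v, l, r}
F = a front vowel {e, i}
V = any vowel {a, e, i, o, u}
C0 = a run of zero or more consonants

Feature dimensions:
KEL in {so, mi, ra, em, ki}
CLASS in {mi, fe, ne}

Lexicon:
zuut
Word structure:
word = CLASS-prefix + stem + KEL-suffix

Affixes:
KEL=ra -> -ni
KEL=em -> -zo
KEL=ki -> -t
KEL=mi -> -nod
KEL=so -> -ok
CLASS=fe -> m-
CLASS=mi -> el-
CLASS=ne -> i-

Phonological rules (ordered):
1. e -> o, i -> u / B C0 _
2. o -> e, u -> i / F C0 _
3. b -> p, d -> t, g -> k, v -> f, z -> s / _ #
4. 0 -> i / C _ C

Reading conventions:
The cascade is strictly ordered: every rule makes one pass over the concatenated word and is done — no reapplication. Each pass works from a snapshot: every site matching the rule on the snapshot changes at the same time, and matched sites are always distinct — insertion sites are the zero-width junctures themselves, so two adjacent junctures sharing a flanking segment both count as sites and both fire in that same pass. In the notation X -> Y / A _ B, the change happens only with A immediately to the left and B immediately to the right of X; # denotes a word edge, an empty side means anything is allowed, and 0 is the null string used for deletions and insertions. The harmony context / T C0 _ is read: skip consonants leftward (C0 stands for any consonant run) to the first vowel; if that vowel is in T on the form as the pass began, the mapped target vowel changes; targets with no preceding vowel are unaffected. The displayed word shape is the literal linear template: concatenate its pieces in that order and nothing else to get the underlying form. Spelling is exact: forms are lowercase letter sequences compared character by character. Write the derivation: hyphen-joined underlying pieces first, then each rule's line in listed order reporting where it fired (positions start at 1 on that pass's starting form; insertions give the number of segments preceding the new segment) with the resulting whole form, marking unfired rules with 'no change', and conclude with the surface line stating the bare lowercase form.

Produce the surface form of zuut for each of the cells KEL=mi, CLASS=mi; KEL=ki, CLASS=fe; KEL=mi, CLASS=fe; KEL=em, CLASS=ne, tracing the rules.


cell KEL=mi, CLASS=mi:
underlying: el-zuut-nod
1. e -> o, i -> u / B C0 _: no change
2. o -> e, u -> i / F C0 _: fires at position(s) 4: elziutnod
3. b -> p, d -> t, g -> k, v -> f, z -> s / _ #: fires at position(s) 9: elziutnot
4. 0 -> i / C _ C: inserts after position(s) 2, 6: eliziutinot
surface: eliziutinot

cell KEL=ki, CLASS=fe:
underlying: m-zuut-t
1. e -> o, i -> u / B C0 _: no change
2. o -> e, u -> i / F C0 _: no change
3. b -> p, d -> t, g -> k, v -> f, z -> s / _ #: no change
4. 0 -> i / C _ C: inserts after position(s) 1, 5: mizuutit
surface: mizuutit

cell KEL=mi, CLASS=fe:
underlying: m-zuut-nod
1. e -> o, i -> u / B C0 _: no change
2. o -> e, u -> i / F C0 _: no change
3. b -> p, d -> t, g -> k, v -> f, z -> s / _ #: fires at position(s) 8: mzuutnot
4. 0 -> i / C _ C: inserts after position(s) 1, 5: mizuutinot
surface: mizuutinot

cell KEL=em, CLASS=ne:
underlying: i-zuut-zo
1. e -> o, i -> u / B C0 _: no change
2. o -> e, u -> i / F C0 _: fires at position(s) 3: iziutzo
3. b -> p, d -> t, g -> k, v -> f, z -> s / _ #: no change
4. 0 -> i / C _ C: inserts after position(s) 5: iziutizo
surface: iziutizo


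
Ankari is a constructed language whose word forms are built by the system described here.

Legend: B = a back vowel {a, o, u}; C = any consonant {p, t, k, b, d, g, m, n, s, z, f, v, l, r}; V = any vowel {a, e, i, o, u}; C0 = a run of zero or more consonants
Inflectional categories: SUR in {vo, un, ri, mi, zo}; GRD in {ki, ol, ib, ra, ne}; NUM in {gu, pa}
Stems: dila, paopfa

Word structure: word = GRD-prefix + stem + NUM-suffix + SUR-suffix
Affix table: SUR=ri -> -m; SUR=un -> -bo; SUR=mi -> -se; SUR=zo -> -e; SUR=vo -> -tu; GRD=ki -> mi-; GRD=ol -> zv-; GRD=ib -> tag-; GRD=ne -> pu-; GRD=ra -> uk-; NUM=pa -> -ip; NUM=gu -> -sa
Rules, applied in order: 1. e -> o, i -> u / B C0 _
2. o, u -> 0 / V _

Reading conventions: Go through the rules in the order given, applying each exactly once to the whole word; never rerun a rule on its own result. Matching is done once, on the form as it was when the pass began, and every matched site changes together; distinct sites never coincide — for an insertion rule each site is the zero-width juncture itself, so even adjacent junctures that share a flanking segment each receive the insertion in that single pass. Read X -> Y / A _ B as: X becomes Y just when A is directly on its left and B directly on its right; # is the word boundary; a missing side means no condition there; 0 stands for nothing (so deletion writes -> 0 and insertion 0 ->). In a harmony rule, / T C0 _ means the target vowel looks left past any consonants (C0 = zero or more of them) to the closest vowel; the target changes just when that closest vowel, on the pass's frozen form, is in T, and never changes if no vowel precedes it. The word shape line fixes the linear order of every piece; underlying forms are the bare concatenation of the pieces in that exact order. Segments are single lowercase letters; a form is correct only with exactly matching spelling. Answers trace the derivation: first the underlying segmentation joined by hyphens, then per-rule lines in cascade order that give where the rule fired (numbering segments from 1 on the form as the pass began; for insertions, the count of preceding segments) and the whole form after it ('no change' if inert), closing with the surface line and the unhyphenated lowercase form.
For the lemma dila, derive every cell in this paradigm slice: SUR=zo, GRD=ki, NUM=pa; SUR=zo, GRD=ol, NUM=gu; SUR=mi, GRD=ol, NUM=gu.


cell SUR=zo, GRD=ki, NUM=pa:
underlying: mi-dila-ip-e
1. e -> o, i -> u / B C0 _: fires at position(s) 7: midilaupe
2. o, u -> 0 / V _: fires at position(s) 7: midilape
surface: midilape

cell SUR=zo, GRD=ol, NUM=gu:
underlying: zv-dila-sa-e
1. e -> o, i -> u / B C0 _: fires at position(s) 9: zvdilasao
2. o, u -> 0 / V _: fires at position(s) 9: zvdilasa
surface: zvdilasa

cell SUR=mi, GRD=ol, NUM=gu:
underlying: zv-dila-sa-se
1. e -> o, i -> u / B C0 _: fires at position(s) 10: zvdilasaso
2. o, u -> 0 / V _: no change
surface: zvdilasaso


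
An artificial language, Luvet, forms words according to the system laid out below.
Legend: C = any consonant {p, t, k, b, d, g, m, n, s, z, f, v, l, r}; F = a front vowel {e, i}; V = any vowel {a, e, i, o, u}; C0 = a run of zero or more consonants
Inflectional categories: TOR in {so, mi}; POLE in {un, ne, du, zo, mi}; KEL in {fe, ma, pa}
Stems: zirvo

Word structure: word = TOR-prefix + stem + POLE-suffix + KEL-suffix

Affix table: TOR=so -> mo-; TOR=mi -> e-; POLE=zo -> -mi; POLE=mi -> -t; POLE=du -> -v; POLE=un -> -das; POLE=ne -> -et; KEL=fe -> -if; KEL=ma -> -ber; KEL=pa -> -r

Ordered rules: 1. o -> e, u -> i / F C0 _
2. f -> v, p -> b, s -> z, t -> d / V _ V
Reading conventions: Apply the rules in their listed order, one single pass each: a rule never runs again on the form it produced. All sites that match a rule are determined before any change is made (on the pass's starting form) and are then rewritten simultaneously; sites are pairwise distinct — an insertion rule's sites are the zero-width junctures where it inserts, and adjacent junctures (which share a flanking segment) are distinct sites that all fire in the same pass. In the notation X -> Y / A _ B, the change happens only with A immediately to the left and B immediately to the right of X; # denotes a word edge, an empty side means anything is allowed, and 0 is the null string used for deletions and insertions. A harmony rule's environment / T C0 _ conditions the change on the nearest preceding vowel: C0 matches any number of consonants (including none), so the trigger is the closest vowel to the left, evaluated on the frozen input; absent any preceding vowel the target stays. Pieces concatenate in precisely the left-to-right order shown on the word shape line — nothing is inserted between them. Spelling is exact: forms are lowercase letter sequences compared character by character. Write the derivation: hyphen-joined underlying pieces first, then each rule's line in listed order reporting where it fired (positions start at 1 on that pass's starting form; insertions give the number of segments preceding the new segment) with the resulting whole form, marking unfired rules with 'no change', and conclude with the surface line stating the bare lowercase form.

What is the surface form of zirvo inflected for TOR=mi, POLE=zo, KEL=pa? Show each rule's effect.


underlying: e-zirvo-mi-r
1. o -> e, u -> i / F C0 _: fires at position(s) 6: ezirvemir
2. f -> v, p -> b, s -> z, t -> d / V _ V: no change
surface: ezirvemir


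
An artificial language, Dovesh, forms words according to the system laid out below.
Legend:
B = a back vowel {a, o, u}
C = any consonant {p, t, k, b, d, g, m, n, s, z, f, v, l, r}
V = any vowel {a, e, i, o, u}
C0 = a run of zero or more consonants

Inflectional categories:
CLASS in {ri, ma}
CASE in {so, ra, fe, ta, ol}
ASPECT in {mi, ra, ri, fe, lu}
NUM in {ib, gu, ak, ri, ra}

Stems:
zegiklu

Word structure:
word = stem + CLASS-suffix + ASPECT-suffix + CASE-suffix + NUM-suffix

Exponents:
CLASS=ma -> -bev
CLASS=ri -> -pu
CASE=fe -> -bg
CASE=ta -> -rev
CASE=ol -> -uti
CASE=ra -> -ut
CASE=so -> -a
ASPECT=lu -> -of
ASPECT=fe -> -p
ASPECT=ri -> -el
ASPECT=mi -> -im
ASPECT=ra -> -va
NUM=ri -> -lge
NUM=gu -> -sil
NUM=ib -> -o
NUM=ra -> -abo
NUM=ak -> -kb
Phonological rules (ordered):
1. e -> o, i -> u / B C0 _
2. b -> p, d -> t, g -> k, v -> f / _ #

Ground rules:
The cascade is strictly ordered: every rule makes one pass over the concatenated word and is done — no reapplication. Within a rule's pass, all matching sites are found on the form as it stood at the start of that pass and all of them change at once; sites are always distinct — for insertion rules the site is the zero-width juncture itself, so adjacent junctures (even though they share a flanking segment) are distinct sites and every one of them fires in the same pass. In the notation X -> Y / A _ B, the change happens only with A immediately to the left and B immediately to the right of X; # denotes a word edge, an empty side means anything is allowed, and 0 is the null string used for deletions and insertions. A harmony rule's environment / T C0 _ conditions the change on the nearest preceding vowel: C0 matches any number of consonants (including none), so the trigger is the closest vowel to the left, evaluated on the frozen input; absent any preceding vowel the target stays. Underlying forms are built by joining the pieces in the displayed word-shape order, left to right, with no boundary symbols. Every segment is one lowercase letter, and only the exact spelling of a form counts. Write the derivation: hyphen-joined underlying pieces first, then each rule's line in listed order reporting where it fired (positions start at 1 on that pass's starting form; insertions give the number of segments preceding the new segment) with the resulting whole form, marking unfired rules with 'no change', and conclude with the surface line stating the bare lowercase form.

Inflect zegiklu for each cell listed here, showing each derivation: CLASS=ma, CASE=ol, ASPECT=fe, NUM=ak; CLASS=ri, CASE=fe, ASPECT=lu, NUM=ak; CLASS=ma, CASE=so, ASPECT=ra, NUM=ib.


cell CLASS=ma, CASE=ol, ASPECT=fe, NUM=ak:
underlying: zegiklu-bev-p-uti-kb
1. e -> o, i -> u / B C0 _: fires at position(s) 9, 14: zegiklubovputukb
2. b -> p, d -> t, g -> k, v -> f / _ #: fires at position(s) 16: zegiklubovputukp
surface: zegiklubovputukp

cell CLASS=ri, CASE=fe, ASPECT=lu, NUM=ak:
underlying: zegiklu-pu-of-bg-kb
1. e -> o, i -> u / B C0 _: no change
2. b -> p, d -> t, g -> k, v -> f / _ #: fires at position(s) 15: zegiklupuofbgkp
surface: zegiklupuofbgkp

cell CLASS=ma, CASE=so, ASPECT=ra, NUM=ib:
underlying: zegiklu-bev-va-a-o
1. e -> o, i -> u / B C0 _: fires at position(s) 9: zegiklubovvaao
2. b -> p, d -> t, g -> k, v -> f / _ #: no change
surface: zegiklubovvaao
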